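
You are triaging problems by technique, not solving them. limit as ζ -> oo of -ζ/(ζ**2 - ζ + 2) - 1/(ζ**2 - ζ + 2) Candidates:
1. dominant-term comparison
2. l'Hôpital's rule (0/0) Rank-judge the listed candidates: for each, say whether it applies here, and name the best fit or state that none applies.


Technique: dominant-term comparison — as ζ grows, only the highest-degree terms matter — compare leading terms and read the limit off.
- dominant-term comparison: a fit — the right tool for this form.
- l'Hôpital's rule (0/0) — as a single quotient the expression runs to ∞/∞ at the limit point — an at-infinity form of the rule would apply, though the leading-growth comparison is the direct reading.


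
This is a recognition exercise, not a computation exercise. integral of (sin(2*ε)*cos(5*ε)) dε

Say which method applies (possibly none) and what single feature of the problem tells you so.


Verdict: a trigonometric identity — distinct frequencies under one product (sin(2*ε)*cos(5*ε)): the product-to-sum identity is the systematic route to an integrable form.


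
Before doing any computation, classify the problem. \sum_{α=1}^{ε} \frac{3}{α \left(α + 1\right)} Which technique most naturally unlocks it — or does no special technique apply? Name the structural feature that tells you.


Best approach: telescoping — the denominator's roots in \frac{3}{α \left(α + 1\right)} sit an integer apart: decomposition produces a self-cancelling chain.


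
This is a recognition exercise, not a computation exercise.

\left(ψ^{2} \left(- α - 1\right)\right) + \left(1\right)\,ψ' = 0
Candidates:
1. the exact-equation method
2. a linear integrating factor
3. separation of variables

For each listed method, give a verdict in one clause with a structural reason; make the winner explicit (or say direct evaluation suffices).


Diagnosis: separation of variables — one side of the product carries the independent variable, the other the unknown — the textbook separation shape.
- the exact-equation method: no potential function has this form as its differential, as written.
- a linear integrating factor — a nonlinear term in the unknown puts this outside the integrating-factor template.
- separation of variables: applicable, and directly so.


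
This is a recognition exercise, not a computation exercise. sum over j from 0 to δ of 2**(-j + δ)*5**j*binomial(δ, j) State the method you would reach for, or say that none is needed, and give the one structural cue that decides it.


Diagnosis: the binomial theorem — the binomial coefficients weight matched powers of 5 and 2, which is exactly the expansion of a binomial power.


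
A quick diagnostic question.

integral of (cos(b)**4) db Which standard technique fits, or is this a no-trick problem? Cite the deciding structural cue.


Verdict: a trigonometric identity — cos(b)**4 carries an even exponent — trade it for double-angle cosines before integrating.


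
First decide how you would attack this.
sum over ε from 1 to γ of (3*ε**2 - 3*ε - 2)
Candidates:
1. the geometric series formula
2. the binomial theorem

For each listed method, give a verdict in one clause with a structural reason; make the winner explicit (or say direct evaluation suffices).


Verdict: no special technique — Faulhaber territory: sum each constant-multiple power of ε with its closed-form formula, no trick required.
- the geometric series formula — the term-to-term ratio changes with the index, so the geometric formula cannot close it.
- the binomial theorem — the summand does not match any term pattern of an expanded binomial power.


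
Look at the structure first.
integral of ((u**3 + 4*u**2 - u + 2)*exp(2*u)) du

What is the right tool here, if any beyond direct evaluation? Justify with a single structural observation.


Verdict: integration by parts — a polynomial factor u**3 + 4*u**2 - u + 2 multiplies exp(2*u); differentiating u**3 + 4*u**2 - u + 2 lowers its degree while exp(2*u) integrates cleanly, so parts wins.


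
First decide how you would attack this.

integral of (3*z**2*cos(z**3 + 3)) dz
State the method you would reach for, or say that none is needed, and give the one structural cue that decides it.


Verdict: u-substitution — viewed as a product, the integrand is a composition evaluated at z**3 + 3 times (a constant multiple of) that inner expression's derivative, so u = z**3 + 3 makes it elementary.


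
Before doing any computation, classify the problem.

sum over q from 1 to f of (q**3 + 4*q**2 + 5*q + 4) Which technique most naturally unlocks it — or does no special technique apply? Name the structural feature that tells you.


Best approach: no special technique — with only polynomial terms in q present, the classical sum-of-powers identities are all you need.


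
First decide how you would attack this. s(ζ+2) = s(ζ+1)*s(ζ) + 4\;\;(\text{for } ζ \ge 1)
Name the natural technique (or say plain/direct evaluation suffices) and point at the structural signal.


Technique: no special technique — the unknown enters the rule nonlinearly, not as a weighted sum — no linear method is even well-posed.


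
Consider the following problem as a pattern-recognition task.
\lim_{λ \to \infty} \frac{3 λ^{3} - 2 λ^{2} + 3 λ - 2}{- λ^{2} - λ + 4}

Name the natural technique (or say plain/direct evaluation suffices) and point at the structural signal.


Best approach: dominant-term comparison — as λ grows, only the highest-degree terms matter — compare leading terms and read the limit off. Viewed as a single quotient this is an ∞/∞ form — an at-infinity application of l'Hôpital's rule would also resolve it; comparing leading growth reads the answer without differentiating.


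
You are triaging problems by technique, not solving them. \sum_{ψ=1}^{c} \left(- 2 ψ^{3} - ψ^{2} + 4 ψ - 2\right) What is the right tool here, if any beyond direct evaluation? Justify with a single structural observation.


Best approach: no special technique — constant-multiple powers of ψ with no cancellation partners and no common ratio — use the standard power-sum formulas.


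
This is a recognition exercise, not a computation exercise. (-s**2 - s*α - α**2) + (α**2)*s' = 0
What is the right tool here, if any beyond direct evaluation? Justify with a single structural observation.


Best approach: the homogeneous substitution — the slope's numerator and denominator have matching total degree, so it depends only on s/α and the ratio substitution collapses it.


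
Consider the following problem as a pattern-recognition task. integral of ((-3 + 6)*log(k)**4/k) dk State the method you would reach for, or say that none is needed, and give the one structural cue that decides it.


Best approach: u-substitution — collected, the integrand has one factor that is, up to a constant, the derivative of an inner expression the rest depends on — substitute for that inner expression.


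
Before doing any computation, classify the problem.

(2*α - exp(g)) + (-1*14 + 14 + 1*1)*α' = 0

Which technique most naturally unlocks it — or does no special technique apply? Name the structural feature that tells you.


Diagnosis: a linear integrating factor — α appears only to the first power with coefficient 2 — the classic integrating-factor setup.


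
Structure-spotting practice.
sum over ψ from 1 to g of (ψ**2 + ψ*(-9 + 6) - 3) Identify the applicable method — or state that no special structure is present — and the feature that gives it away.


Best approach: no special technique — Faulhaber territory: sum each constant-multiple power of ψ with its closed-form formula, no trick required.


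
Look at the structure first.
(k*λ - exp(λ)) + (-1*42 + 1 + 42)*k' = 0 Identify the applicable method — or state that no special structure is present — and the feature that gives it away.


Best approach: a linear integrating factor — the equation is linear in k with coefficient λ; multiplying by the integrating factor exp(∫λ) makes the left side a perfect derivative.


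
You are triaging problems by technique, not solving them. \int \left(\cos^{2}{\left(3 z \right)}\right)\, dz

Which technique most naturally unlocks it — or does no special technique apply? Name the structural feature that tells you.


Technique: a trigonometric identity — even powers like \cos^{2}{\left(3 z \right)} never integrate directly; the half-angle identity lowers the degree first.


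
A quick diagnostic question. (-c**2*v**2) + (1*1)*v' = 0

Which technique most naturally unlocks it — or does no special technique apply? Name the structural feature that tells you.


Technique: separation of variables — solved for the derivative, the right side factors as c**2 times v**2 — all c-dependence separates from all v-dependence.


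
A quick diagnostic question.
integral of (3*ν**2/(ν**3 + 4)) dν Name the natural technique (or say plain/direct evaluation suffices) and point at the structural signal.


Verdict: u-substitution — the only nontrivial dependence routes through ν**3 + 4, whose derivative supplies the leftover factor up to a constant multiple — u = ν**3 + 4 flattens it.


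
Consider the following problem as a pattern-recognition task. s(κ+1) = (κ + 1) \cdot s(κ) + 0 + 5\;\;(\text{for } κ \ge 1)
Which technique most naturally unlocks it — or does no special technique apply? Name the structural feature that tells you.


Method: a summation factor — one-term recursion with variable weight κ + 1 is solved by product normalization, not by root-finding.


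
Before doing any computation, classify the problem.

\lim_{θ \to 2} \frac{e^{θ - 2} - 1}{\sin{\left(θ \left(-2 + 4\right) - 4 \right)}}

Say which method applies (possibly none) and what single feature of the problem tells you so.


Best approach: l'Hôpital's rule (0/0) — numerator and denominator both vanish at 2 — a genuine 0/0 form, which is exactly when l'Hôpital applies. A local series expansion at the point resolves it as well; the rule is the packaged version of that step.


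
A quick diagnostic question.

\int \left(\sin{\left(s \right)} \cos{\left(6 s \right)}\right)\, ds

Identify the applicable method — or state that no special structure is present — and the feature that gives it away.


Method: a trigonometric identity — the identity turns \sin{\left(s \right)} \cos{\left(6 s \right)} into two lone cosines/sines, each trivially integrable.


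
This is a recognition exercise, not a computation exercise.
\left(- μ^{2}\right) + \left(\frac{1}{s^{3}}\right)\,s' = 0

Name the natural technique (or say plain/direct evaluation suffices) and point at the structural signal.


Verdict: separation of variables — solved for the derivative, the right side factors as μ^{2} times s^{3} — all μ-dependence separates from all s-dependence. The cross-partial test also passes here (vacuously, each side single-variable); the potential-function route would work, separation is simply more immediate.


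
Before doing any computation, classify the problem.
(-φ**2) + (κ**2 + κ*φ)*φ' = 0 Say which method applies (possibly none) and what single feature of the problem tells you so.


Verdict: the homogeneous substitution — scaling κ and φ together leaves the slope fixed — it depends only on φ/κ, so substitute the ratio. Suitably rearranged — at times with the variables' roles exchanged — this doubles as a Bernoulli equation; the homogeneous reading needs no such setup.


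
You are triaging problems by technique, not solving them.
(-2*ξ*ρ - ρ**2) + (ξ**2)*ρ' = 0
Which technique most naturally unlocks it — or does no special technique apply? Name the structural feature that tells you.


Verdict: the homogeneous substitution — the slope's numerator and denominator share total degree; set v = ρ/ξ and the equation drops to separable form. This doubles as a Bernoulli equation in the unknown as written; the homogeneous route needs no setup at all.


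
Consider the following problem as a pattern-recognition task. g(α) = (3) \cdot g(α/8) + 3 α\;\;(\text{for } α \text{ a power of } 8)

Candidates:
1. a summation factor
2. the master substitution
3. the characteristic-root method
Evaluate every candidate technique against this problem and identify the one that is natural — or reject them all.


Method: the master substitution — the argument shrinks by the factor 8, so measure the index on a logarithmic scale and the recursion becomes a shift.
- a summation factor: a divided-index call is outside the fixed-shift first-order family a summation factor normalizes.
- the master substitution: yes — fits the structure here.
- the characteristic-root method: a divided-index call is not the fixed-shift linear shape that characteristic roots solve.


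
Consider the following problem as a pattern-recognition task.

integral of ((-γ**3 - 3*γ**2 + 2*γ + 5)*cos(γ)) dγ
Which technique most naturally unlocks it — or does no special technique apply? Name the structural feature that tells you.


Diagnosis: integration by parts — a polynomial factor -γ**3 - 3*γ**2 + 2*γ + 5 multiplies cos(γ); differentiating -γ**3 - 3*γ**2 + 2*γ + 5 lowers its degree while cos(γ) integrates cleanly, so parts wins.


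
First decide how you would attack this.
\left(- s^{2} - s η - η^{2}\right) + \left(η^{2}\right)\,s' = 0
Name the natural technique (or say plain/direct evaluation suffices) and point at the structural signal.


Technique: the homogeneous substitution — the slope is degree-zero homogeneous: the ratio substitution v = s/η collapses it.


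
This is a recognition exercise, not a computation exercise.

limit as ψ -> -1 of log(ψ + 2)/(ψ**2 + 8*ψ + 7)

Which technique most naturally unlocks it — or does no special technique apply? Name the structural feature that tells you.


Method: l'Hôpital's rule (0/0) — the 0/0 form at -1 is the signature situation for l'Hôpital's rule. Known elementary limits would finish this too — the rule just bypasses the case analysis.


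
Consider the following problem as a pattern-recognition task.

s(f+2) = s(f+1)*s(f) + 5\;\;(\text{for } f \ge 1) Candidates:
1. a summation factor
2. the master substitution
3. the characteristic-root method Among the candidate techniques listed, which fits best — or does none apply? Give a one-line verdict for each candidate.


Verdict: no special technique — nonlinear feedback in the recursion rules out every root- or factor-based technique.
- a summation factor — the recursion is nonlinear — outside the first-order linear family a summation factor addresses.
- the master substitution — no fixed divisor shrinks the index between calls.
- the characteristic-root method — the recursion is nonlinear in the sequence values, so no linear-modes ansatz applies.


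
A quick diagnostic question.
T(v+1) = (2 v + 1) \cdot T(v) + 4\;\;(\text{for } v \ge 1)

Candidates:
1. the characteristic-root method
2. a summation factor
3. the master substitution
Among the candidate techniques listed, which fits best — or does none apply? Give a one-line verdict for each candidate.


Diagnosis: a summation factor — first-order, linear, moving coefficient 2 v + 1: the discrete analogue of an integrating factor handles it.
- the characteristic-root method: the coefficients change with the index, which the root method cannot absorb.
- a summation factor — applies; the problem has the shape this method handles.
- the master substitution — the recursive argument is a shift of the index, not a fixed fraction of it.


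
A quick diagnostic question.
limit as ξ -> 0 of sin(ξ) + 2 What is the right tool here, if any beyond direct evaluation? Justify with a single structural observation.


Best approach: no special technique — no denominator vanishes and nothing blows up at 0: direct substitution is the whole computation.


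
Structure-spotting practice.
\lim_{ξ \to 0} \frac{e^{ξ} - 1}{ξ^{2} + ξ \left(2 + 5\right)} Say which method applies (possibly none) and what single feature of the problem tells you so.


Verdict: l'Hôpital's rule (0/0) — both numerator and denominator vanish at 0: the genuine 0/0 indeterminate that l'Hôpital exists for. A first-order expansion at the point is an equally standard path; the rule packages it.


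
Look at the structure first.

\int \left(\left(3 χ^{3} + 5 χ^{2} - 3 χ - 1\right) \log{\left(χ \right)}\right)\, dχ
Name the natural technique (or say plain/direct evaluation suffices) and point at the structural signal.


Verdict: integration by parts — one parts step with u = \log{\left(χ \right)} trades the logarithm for an algebraic integrand.


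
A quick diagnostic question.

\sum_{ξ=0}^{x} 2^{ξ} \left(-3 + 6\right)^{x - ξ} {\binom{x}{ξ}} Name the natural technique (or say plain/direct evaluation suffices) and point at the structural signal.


Best approach: the binomial theorem — the binomial coefficients weight matched powers of 2 and (-3 + 6), which is exactly the expansion of a binomial power.


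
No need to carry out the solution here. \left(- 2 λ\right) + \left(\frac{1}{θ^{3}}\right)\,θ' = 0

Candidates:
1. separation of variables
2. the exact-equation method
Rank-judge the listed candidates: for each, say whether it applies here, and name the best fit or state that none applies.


Diagnosis: separation of variables — solved for the derivative, the right side splits multiplicatively into a function of each variable alone — divide and integrate each side.
- separation of variables: yes, a natural case for it.
- the exact-equation method: any potential here is of the trivial single-variable kind; the exact method earns its name only with genuine cross terms.


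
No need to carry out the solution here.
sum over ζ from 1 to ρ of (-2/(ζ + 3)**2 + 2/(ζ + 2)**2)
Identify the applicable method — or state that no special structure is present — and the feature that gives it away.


Verdict: telescoping — a difference of consecutive values of one function (2/(ζ + 2)**2 at one index and the next) — telescoping by construction.


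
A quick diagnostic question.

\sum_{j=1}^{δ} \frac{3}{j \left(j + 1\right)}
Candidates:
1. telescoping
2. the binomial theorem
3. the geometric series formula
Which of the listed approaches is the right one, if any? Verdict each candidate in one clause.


Technique: telescoping — rewrite \frac{3}{j \left(j + 1\right)} as simple fractions and successive terms eat each other — only the edges survive.
- telescoping — yes, a natural case for it.
- the binomial theorem — there is no sum-raised-to-a-power identity hiding in these terms.
- the geometric series formula — no single multiplier carries one term to the next throughout the sum.


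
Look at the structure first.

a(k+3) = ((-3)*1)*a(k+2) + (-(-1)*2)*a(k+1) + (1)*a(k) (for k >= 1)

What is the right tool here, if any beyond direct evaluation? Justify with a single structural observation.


Method: the characteristic-root method — linear, homogeneous, constant coefficients: solutions of the form r^k exist — find the roots of the characteristic polynomial.


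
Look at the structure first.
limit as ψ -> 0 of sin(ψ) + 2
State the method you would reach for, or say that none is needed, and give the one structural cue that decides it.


Verdict: no special technique — no denominator vanishes and nothing blows up at 0: direct substitution is the whole computation.


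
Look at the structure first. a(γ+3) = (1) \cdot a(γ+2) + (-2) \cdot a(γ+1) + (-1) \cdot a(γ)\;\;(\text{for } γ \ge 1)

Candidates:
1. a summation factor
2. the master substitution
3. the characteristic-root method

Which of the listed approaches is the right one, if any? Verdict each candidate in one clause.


Verdict: the characteristic-root method — every coefficient is a fixed number and the forcing is zero — substitute r^γ and read off the root equation.
- a summation factor — the recurrence reaches back more than one step, outside the first-order family a summation factor normalizes.
- the master substitution: this is shift-type recursion, outside the divide-and-conquer template.
- the characteristic-root method: yes — fits the structure here.


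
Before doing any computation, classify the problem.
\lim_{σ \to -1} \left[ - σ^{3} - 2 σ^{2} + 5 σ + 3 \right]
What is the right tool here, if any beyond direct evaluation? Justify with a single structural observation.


Verdict: no special technique — the expression is continuous at -1 — substitute and evaluate; no indeterminate form appears.


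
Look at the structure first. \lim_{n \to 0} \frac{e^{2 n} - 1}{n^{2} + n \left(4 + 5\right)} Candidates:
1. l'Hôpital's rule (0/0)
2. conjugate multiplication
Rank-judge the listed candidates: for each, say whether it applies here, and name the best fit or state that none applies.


Verdict: l'Hôpital's rule (0/0) — numerator and denominator both vanish at 0 — a genuine 0/0 form, which is exactly when l'Hôpital applies. Known elementary limits would finish this too — the rule just bypasses the case analysis.
- l'Hôpital's rule (0/0) — applies; the problem has the shape this method handles.
- conjugate multiplication: there is no infinity-minus-infinity radical difference to rationalize.


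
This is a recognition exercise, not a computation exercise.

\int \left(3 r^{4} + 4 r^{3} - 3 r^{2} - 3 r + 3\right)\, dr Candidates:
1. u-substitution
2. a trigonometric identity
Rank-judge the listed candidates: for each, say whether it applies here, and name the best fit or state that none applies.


Diagnosis: no special technique — scan for structure and find none: constant multiples of powers of r, integrate directly.
- u-substitution — any workable substitution here is cosmetic — the integrand is already in directly integrable form.
- a trigonometric identity: with no trigonometric functions present, identity rewriting has no target.


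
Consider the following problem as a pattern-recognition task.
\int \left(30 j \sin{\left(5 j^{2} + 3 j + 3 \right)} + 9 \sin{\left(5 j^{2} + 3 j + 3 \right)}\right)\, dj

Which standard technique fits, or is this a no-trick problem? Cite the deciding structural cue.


Diagnosis: u-substitution — viewed as a product, the integrand is a composition evaluated at 5 j^{2} + 3 j + 3 times (a constant multiple of) that inner expression's derivative, so u = 5 j^{2} + 3 j + 3 makes it elementary.


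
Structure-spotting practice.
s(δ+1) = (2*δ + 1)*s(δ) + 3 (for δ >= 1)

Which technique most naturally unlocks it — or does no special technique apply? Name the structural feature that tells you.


Diagnosis: a summation factor — because the multiplier 2*δ + 1 is index-dependent, divide through by its running product and sum the resulting differences.


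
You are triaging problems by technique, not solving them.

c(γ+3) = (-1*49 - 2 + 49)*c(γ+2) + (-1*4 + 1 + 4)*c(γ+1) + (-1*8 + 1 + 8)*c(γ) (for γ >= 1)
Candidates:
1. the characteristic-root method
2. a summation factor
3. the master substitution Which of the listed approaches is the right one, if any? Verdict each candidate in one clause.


Best approach: the characteristic-root method — because shifting γ leaves the equation's coefficients unchanged, exponential trials reduce it to algebra.
- the characteristic-root method — a fit — the right tool for this form.
- a summation factor — the recurrence reaches back more than one step, outside the first-order family a summation factor normalizes.
- the master substitution: this is shift-type recursion, outside the divide-and-conquer template.


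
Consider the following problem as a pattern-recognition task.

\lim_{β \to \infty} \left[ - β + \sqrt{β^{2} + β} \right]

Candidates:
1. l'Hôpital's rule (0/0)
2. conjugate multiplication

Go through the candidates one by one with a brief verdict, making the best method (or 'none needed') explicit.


Verdict: conjugate multiplication — turning the difference into a conjugate-rationalized ratio makes the limit readable.
- l'Hôpital's rule (0/0) — no quotient structure at all: the clash is ∞ minus ∞, which rationalizing converts into a tractable ratio.
- conjugate multiplication: applies; the problem has the shape this method handles.


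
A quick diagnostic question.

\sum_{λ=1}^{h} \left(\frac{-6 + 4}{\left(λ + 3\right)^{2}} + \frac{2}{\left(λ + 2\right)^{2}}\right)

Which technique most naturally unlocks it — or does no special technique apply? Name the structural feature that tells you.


Diagnosis: telescoping — write out three consecutive terms and watch the interior cancel: the advanced copy one term subtracts reappears as the very next term's leading piece, pair after pair.


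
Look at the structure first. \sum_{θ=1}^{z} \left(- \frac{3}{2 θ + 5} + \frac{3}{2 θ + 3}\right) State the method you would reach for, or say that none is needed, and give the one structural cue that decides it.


Method: telescoping — each term adds \frac{3}{2 θ + 3} and subtracts the same expression advanced one index; that subtracted piece cancels against the next term's added copy — only the boundary terms survive.


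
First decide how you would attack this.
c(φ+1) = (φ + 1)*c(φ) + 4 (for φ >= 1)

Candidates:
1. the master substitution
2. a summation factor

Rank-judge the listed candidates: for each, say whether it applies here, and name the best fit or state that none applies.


Technique: a summation factor — with the index-dependent coefficient φ + 1, dividing by the cumulative product turns the left side into a pure difference.
- the master substitution: with no divided-index recursive call, reindexing by powers of a base buys nothing.
- a summation factor: yes, a natural case for it.


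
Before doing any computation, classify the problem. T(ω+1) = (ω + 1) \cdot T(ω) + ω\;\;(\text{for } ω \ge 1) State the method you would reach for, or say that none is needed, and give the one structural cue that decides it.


Diagnosis: a summation factor — with the index-dependent coefficient ω + 1, dividing by the cumulative product turns the left side into a pure difference.


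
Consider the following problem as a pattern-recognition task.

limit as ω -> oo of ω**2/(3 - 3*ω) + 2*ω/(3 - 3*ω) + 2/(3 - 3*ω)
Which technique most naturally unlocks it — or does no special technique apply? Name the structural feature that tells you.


Diagnosis: dominant-term comparison — growth-rate triage: the leading powers of ω decide the limit, everything else is noise. Viewed as a single quotient this is an ∞/∞ form — an at-infinity application of l'Hôpital's rule would also resolve it; comparing leading growth reads the answer without differentiating.


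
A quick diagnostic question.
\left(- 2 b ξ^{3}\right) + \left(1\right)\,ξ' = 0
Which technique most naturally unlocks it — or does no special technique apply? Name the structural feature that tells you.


Method: separation of variables — all dependence on the two variables factors apart, the defining separable shape.


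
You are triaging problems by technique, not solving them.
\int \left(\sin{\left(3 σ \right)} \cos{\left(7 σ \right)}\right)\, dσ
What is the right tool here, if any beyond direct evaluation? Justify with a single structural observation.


Best approach: a trigonometric identity — mixed-frequency products such as \sin{\left(3 σ \right)} \cos{\left(7 σ \right)} are designed for the product-to-sum formula.


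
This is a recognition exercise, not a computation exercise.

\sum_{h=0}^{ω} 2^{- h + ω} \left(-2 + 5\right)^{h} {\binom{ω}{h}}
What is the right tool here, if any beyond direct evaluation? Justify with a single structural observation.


Best approach: the binomial theorem — {\binom{ω}{h}} weighting matched powers of (-2 + 5) and 2 is the expanded form of ((-2 + 5) + 2)^ω — fold it back up.


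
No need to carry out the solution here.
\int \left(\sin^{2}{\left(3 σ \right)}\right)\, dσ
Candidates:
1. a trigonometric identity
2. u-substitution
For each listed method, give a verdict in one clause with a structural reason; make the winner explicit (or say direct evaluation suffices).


Verdict: a trigonometric identity — reduce \sin^{2}{\left(3 σ \right)} with the power-reduction formula and the integral becomes first-degree trigonometry.
- a trigonometric identity — applies; the problem has the shape this method handles.
- u-substitution — no subexpression of the integrand pairs with its own derivative as a factor — individual terms may offer their own substitutions, but any change of variable covering the whole integral would have to be constructed from outside the expression.


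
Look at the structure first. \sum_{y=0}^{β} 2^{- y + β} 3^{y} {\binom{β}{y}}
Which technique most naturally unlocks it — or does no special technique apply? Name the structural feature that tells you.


Verdict: the binomial theorem — {\binom{β}{y}} weighting matched powers of 3 and 2 is the expanded form of (3 + 2)^β — fold it back up.


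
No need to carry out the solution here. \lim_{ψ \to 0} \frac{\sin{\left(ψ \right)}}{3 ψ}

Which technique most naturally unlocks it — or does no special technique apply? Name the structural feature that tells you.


Best approach: l'Hôpital's rule (0/0) — the 0/0 form at 0 is the signature situation for l'Hôpital's rule. The standard small-argument limits would also carry it; the rule is the systematic route.


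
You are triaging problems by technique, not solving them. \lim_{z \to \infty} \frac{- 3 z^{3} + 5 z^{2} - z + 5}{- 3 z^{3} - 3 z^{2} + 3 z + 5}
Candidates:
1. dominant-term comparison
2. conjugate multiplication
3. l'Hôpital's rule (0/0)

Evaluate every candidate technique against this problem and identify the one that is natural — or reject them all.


Method: dominant-term comparison — as z grows, only the highest-degree terms matter — compare leading terms and read the limit off.
- dominant-term comparison: applicable, and directly so.
- conjugate multiplication: rationalization has no target — no divergent radical difference appears.
- l'Hôpital's rule (0/0): as a single quotient the expression runs to ∞/∞ at the limit point — an at-infinity form of the rule would apply, though the leading-growth comparison is the direct reading.


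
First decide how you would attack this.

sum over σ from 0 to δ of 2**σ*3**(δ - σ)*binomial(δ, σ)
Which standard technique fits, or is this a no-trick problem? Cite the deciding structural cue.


Best approach: the binomial theorem — the binomial coefficients weight matched powers of 2 and 3, which is exactly the expansion of a binomial power.


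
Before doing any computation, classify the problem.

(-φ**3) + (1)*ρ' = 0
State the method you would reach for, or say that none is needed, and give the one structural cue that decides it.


Method: no special technique — solved for the derivative, ρ never appears on the right — this is a direct integration in φ, not a differential-equations problem at heart.


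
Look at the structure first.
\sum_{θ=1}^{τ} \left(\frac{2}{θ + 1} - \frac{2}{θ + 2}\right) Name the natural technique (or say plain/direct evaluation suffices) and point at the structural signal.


Best approach: telescoping — the summand is \frac{2}{θ + 1} minus the same expression shifted by one, so consecutive terms cancel in pairs.


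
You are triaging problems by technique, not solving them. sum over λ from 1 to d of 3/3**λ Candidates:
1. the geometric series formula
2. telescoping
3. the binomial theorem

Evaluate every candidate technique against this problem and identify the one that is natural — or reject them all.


Diagnosis: the geometric series formula — consecutive terms stand in a fixed index-free ratio — the geometric sum formula closes it.
- the geometric series formula: applicable, and directly so.
- telescoping: computed from the summand as displayed, the partial sums build up without the pairwise collapse telescoping exploits.
- the binomial theorem — the terms lack the binomial-coefficient-weighted complementary-power pattern of an expansion.


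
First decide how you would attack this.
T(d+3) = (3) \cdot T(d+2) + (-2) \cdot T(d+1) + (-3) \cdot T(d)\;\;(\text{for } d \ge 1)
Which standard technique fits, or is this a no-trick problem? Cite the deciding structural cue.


Best approach: the characteristic-root method — fixed numeric weights on consecutive terms and no forcing term added: the root method in its home territory.


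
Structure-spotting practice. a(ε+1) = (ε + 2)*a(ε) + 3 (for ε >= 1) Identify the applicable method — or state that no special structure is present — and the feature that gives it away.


Method: a summation factor — rescale the sequence by the product of the weights ε + 2 so far — the recurrence collapses to a plain running sum.


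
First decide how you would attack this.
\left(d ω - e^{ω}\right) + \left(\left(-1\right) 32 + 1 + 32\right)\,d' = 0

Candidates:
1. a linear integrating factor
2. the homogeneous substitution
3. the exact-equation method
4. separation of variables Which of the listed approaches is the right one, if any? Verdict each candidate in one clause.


Technique: a linear integrating factor — the equation is linear in d with coefficient ω; multiplying by the integrating factor exp(∫ω) makes the left side a perfect derivative.
- a linear integrating factor: applicable, and directly so.
- the homogeneous substitution: the ratio substitution does not collapse this equation.
- the exact-equation method — no potential function has this form as its differential, as written.
- separation of variables — the two dependences do not factor apart.


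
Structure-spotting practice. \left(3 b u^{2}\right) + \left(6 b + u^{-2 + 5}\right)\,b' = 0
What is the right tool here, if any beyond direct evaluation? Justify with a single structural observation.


Method: the exact-equation method — because the two cross partials coincide, the form is conservative as written — recover its potential in (u, b).


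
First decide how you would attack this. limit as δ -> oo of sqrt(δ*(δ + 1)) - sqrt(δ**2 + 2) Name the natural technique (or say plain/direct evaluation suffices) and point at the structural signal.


Method: conjugate multiplication — the ∞ − ∞ radical form is the exact trigger for the conjugate maneuver.


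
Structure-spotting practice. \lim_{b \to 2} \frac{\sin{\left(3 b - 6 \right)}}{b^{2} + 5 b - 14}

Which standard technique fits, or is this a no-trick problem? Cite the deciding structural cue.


Verdict: l'Hôpital's rule (0/0) — plug in 2: top and bottom both hit zero, so differentiate each and retry. Expanding numerator and denominator to first order gives the same value — the rule automates exactly that.


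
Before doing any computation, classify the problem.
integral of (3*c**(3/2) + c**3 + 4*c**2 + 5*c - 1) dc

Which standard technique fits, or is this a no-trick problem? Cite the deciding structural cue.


Best approach: no special technique — every term is a constant multiple of a power of c; term-wise power-rule integration needs no preliminary transformation.


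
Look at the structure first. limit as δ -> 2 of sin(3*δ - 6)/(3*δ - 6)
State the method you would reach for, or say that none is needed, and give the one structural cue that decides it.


Best approach: l'Hôpital's rule (0/0) — numerator and denominator both vanish at 2 — a genuine 0/0 form, which is exactly when l'Hôpital applies. Known elementary limits would finish this too — the rule just bypasses the case analysis.


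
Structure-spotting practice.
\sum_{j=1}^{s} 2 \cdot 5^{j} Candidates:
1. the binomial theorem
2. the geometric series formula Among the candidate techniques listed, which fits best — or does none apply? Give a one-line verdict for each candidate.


Technique: the geometric series formula — consecutive terms stand in a fixed index-free ratio — the geometric sum formula closes it.
- the binomial theorem: no binomial coefficients pair with matched powers.
- the geometric series formula — yes — fits the structure here.


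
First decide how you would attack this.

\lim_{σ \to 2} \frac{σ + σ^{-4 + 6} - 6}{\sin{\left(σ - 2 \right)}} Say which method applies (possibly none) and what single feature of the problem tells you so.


Method: l'Hôpital's rule (0/0) — substituting 2 gives 0 over 0; differentiate top and bottom once and re-evaluate. Known elementary limits would finish this too — the rule just bypasses the case analysis.


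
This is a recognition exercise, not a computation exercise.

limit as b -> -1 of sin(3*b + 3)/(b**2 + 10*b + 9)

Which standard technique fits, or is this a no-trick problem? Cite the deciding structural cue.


Verdict: l'Hôpital's rule (0/0) — both numerator and denominator vanish at -1: the genuine 0/0 indeterminate that l'Hôpital exists for. A first-order expansion at the point is an equally standard path; the rule packages it.


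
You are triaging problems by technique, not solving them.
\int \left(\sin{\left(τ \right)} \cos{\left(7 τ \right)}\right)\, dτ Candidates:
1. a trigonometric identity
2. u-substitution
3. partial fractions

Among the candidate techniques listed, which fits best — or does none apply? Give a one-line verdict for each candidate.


Diagnosis: a trigonometric identity — distinct frequencies under one product (\sin{\left(τ \right)} \cos{\left(7 τ \right)}): the product-to-sum identity is the systematic route to an integrable form.
- a trigonometric identity: applies; the problem has the shape this method handles.
- u-substitution: no subexpression of the integrand pairs with its own derivative as a factor — individual terms may offer their own substitutions, but any change of variable covering the whole integral would have to be constructed from outside the expression.
- partial fractions — there is no rational-function structure to decompose.


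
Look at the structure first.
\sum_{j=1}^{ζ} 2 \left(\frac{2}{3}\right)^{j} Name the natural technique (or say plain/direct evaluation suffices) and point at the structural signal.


Verdict: the geometric series formula — term-over-term division gives \frac{2}{3} every time — index-free ratio, geometric sum formula applies.


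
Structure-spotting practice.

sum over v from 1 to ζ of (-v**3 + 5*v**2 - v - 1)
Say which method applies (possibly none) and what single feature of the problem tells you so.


Technique: no special technique — no cancellation, no constant ratio, no binomial weights — just polynomial terms summed directly.


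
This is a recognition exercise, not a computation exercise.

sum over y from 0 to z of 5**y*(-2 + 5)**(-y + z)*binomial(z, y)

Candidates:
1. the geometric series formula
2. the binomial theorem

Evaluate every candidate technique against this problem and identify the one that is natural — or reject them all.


Technique: the binomial theorem — the summand is term y of a binomial expansion in 5 and (-2 + 5); the whole sum is a single power.
- the geometric series formula: consecutive terms are not related by a fixed multiplier.
- the binomial theorem — yes — fits the structure here.


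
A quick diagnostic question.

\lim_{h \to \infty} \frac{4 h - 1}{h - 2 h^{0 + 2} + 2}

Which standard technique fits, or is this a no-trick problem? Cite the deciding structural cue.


Method: dominant-term comparison — as h grows, only the highest-degree terms matter — compare leading terms and read the limit off. As a single quotient, the ∞/∞ shape would yield to repeated differentiation as well — the growth comparison gets there in one look.
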